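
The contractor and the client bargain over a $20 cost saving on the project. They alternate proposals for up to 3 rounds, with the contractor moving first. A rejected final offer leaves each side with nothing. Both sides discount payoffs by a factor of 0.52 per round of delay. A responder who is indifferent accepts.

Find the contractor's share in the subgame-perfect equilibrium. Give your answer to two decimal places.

Solve by backward induction from round 3.
Round 3 (the contractor proposes): rejection yields 0 for the client; the contractor offers 0 and keeps 20.
Round 2 (the client proposes): the contractor can get 20 next round, worth 0.52 × 20 = 10.4 now. The client offers 10.4 and keeps 20 − 10.4 = 9.6.
Round 1 (the contractor proposes): the client can get 9.6 next round, worth 0.52 × 9.6 = 4.992 now, so the contractor offers 4.992, keeping 15.008.

15.01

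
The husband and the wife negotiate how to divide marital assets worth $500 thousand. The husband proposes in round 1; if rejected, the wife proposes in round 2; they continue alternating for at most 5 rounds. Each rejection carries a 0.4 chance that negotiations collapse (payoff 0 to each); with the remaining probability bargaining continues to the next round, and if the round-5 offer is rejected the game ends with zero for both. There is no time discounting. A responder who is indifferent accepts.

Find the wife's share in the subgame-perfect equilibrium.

By backward induction:
Round 5 (the husband proposes): rejection yields 0 for the wife; the husband offers 0 and keeps 500.
Round 4 (the wife proposes): rejecting gives the husband an expected 0.6 × 500 = 300. The wife offers 300 and keeps 500 − 300 = 200.
Round 3 (the husband proposes): rejecting gives the wife an expected 0.6 × 200 = 120, so the husband offers 120, keeping 380.
Round 2 (the wife proposes): rejecting gives the husband an expected 0.6 × 380 = 228; the wife offers that and keeps 272.
Round 1 (the husband proposes): rejecting gives the wife an expected 0.6 × 272 = 163.2. The husband offers 163.2 and keeps 500 − 163.2 = 336.8.

163.2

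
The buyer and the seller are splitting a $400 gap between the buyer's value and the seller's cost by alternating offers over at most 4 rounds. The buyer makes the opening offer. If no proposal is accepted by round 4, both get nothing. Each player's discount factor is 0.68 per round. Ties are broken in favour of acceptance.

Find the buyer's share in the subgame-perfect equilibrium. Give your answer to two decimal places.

187.19

By backward induction:
Round 4 (the seller proposes): rejection yields 0 for the buyer; the seller offers 0 and keeps 400.
Round 3 (the buyer proposes): the seller can get 400 next round, worth 0.68 × 400 = 272 now; the buyer offers that and keeps 128.
Round 2 (the seller proposes): the buyer can get 128 next round, worth 0.68 × 128 = 87.04 now; the seller offers that and keeps 312.96.
Round 1 (the buyer proposes): the seller can get 312.96 next round, worth 0.68 × 312.96 = 212.8128 now; the buyer offers that and keeps 187.1872.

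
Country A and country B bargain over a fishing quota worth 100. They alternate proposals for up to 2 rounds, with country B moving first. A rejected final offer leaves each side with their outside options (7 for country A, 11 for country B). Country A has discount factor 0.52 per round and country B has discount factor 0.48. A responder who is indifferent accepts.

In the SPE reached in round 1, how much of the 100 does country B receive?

53.72

Solve by backward induction from round 2.
Round 2 (country A proposes): country B gets 11 if talks fail, so country A offers 11 and keeps 89.
Round 1 (country B proposes): country A can get 89 next round, worth 0.52 × 89 = 46.28 now; country B offers that and keeps 53.72.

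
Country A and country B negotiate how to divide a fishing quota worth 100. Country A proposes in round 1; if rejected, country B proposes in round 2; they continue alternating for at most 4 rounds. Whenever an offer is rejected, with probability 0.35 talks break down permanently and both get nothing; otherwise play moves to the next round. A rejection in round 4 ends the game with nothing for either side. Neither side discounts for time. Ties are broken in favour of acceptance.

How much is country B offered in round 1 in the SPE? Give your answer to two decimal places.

Round 4 (country B proposes): rejection yields 0 for country A; country B offers 0 and keeps 100.
Round 3 (country A proposes): rejecting gives country B an expected 0.65 × 100 = 65, so country A offers 65, keeping 35.
Round 2 (country B proposes): rejecting gives country A an expected 0.65 × 35 = 22.75. Country B offers 22.75 and keeps 100 − 22.75 = 77.25.
Round 1 (country A proposes): rejecting gives country B an expected 0.65 × 77.25 = 50.2125. Country A offers 50.2125 and keeps 100 − 50.2125 = 49.7875.

50.21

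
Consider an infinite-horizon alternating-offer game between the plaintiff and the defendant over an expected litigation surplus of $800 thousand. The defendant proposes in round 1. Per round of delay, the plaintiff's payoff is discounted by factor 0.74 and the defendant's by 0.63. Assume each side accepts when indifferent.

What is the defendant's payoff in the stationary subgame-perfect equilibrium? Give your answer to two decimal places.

389.66

When the defendant proposes, the plaintiff accepts any offer worth at least 0.74 times what the plaintiff would get by proposing next round; and vice versa.
This gives x = 800 − 0.74y and y = 800 − 0.63x, where x and y are each side's share when it proposes.
Hence (1 − 0.74·0.63)x = 800(1 − 0.74), i.e. 0.5338·x = 208.
x ≈ 389.6590; the plaintiff's share is 800 − x ≈ 410.3410.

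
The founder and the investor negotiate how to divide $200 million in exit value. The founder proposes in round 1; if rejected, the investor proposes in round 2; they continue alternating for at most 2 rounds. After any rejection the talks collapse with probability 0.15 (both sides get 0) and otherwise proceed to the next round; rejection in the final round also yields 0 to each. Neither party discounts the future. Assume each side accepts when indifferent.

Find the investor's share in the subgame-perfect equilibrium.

170

Round 2 (the investor proposes): rejection yields 0 for the founder; the investor offers 0 and keeps 200.
Round 1 (the founder proposes): rejecting gives the investor an expected 0.85 × 200 = 170; the founder offers that and keeps 30.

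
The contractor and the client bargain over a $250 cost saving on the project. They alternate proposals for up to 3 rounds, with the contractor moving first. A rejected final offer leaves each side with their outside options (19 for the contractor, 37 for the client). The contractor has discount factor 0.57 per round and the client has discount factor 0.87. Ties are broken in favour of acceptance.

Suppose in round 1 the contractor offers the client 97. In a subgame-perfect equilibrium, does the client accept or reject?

Reject

Round 3 (the contractor proposes): the client gets 37 if talks fail, so the contractor offers 37 and keeps 213.
Round 2 (the client proposes): the contractor can get 213 next round, worth 0.57 × 213 = 121.41 now, so the client offers 121.41, keeping 128.59.
So by rejecting in round 1, the client gets 128.59 next round, worth 0.87 × 128.59 = 111.8733 now.
Offer 97 < 111.8733, so the client rejects.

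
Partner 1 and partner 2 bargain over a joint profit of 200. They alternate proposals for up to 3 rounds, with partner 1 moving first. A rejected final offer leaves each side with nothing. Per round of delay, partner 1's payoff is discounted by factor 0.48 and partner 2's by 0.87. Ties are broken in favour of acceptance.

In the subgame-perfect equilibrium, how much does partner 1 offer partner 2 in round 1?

Round 3 (partner 1 proposes): rejection yields 0 for partner 2; partner 1 offers 0 and keeps 200.
Round 2 (partner 2 proposes): partner 1 can get 200 next round, worth 0.48 × 200 = 96 now, so partner 2 offers 96, keeping 104.
Round 1 (partner 1 proposes): partner 2 can get 104 next round, worth 0.87 × 104 = 90.48 now. Partner 1 offers 90.48 and keeps 200 − 90.48 = 109.52.

90.48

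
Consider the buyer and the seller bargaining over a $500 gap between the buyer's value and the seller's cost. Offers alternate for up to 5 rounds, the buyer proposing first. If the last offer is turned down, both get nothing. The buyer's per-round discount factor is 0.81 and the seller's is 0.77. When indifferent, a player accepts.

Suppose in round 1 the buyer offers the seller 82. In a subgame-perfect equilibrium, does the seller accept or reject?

Round 5 (the buyer proposes): the seller will accept anything ≥ 0, so the buyer offers 0 and keeps 500.
Round 4 (the seller proposes): the buyer can get 500 next round, worth 0.81 × 500 = 405 now. The seller offers 405 and keeps 500 − 405 = 95.
Round 3 (the buyer proposes): the seller can get 95 next round, worth 0.77 × 95 = 73.15 now, so the buyer offers 73.15, keeping 426.85.
Round 2 (the seller proposes): the buyer can get 426.85 next round, worth 0.81 × 426.85 = 345.7485 now; the seller offers that and keeps 154.2515.
So by rejecting in round 1, the seller gets 154.2515 next round, worth 0.77 × 154.2515 = 118.773655 now.
Offer 82 < 118.773655, so the seller rejects.

Reject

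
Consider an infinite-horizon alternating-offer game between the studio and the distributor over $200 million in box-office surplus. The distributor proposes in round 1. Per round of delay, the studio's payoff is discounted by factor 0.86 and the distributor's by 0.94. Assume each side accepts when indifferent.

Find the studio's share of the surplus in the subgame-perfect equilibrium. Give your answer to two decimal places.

53.86

When the distributor proposes, the studio accepts any offer worth at least 0.86 times what the studio would get by proposing next round; and vice versa.
This gives x = 200 − 0.86y and y = 200 − 0.94x, where x and y are each side's share when it proposes.
Hence (1 − 0.86·0.94)x = 200(1 − 0.86), i.e. 0.1916·x = 28.
x ≈ 146.1378; the studio's share is 200 − x ≈ 53.8622.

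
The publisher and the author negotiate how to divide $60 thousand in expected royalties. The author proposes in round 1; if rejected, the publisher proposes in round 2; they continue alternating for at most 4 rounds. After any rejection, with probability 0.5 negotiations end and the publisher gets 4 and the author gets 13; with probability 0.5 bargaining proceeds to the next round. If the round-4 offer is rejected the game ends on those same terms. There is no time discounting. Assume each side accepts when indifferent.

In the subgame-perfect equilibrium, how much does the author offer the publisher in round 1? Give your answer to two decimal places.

20.13

Round 4 (the publisher proposes): the author gets 13 if talks fail, so the publisher offers 13 and keeps 47.
Round 3 (the author proposes): rejecting gives the publisher an expected 0.5 × 47 + 0.5 × 4 = 25.5, so the author offers 25.5, keeping 34.5.
Round 2 (the publisher proposes): rejecting gives the author an expected 0.5 × 34.5 + 0.5 × 13 = 23.75; the publisher offers that and keeps 36.25.
Round 1 (the author proposes): rejecting gives the publisher an expected 0.5 × 36.25 + 0.5 × 4 = 20.125, so the author offers 20.125, keeping 39.875.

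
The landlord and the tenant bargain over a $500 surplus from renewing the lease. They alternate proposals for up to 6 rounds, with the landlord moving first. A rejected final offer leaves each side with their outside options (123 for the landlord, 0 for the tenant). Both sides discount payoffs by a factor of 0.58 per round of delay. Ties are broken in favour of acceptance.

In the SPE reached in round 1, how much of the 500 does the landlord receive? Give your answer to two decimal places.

312.48

Solve by backward induction from round 6.
Round 6 (the tenant proposes): the landlord gets 123 if talks fail, so the tenant offers 123 and keeps 377.
Round 5 (the landlord proposes): the tenant can get 377 next round, worth 0.58 × 377 = 218.66 now. The landlord offers 218.66 and keeps 500 − 218.66 = 281.34.
Round 4 (the tenant proposes): the landlord can get 281.34 next round, worth 0.58 × 281.34 = 163.1772 now; the tenant offers that and keeps 336.8228.
Round 3 (the landlord proposes): the tenant can get 336.8228 next round, worth 0.58 × 336.8228 = 195.357224 now. The landlord offers 195.357224 and keeps 500 − 195.357224 = 304.642776.
Round 2 (the tenant proposes): the landlord can get 304.642776 next round, worth 0.58 × 304.642776 = 176.69281008 now; the tenant offers that and keeps 323.30718992.
Round 1 (the landlord proposes): the tenant can get 323.30718992 next round, worth 0.58 × 323.30718992 = 187.5181701536 now. The landlord offers 187.5181701536 and keeps 500 − 187.5181701536 = 312.4818298464.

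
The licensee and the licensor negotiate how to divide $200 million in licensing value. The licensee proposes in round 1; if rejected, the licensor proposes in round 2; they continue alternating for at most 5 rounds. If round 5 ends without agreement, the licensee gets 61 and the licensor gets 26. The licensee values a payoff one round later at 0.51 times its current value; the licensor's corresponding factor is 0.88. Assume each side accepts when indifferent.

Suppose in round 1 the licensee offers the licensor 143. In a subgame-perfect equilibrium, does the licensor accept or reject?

Work out the licensor's continuation value if the offer is rejected.
Round 5 (the licensee proposes): the licensor gets 26 if talks fail, so the licensee offers 26 and keeps 174.
Round 4 (the licensor proposes): the licensee can get 174 next round, worth 0.51 × 174 = 88.74 now; the licensor offers that and keeps 111.26.
Round 3 (the licensee proposes): the licensor can get 111.26 next round, worth 0.88 × 111.26 = 97.9088 now, so the licensee offers 97.9088, keeping 102.0912.
Round 2 (the licensor proposes): the licensee can get 102.0912 next round, worth 0.51 × 102.0912 = 52.066512 now; the licensor offers that and keeps 147.933488.
So by rejecting in round 1, the licensor gets 147.933488 next round, worth 0.88 × 147.933488 = 130.18146944 now.
Offer 143 ≥ 130.18146944, so the licensor accepts.

Accept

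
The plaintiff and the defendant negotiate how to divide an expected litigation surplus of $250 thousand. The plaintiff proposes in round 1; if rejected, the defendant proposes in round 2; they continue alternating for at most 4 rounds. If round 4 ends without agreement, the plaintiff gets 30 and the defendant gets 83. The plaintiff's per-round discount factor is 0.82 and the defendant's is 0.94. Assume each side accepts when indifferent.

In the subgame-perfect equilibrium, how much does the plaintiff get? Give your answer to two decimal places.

48.30

Round 4 (the defendant proposes): the plaintiff gets 30 if talks fail, so the defendant offers 30 and keeps 220.
Round 3 (the plaintiff proposes): the defendant can get 220 next round, worth 0.94 × 220 = 206.8 now. The plaintiff offers 206.8 and keeps 250 − 206.8 = 43.2.
Round 2 (the defendant proposes): the plaintiff can get 43.2 next round, worth 0.82 × 43.2 = 35.424 now. The defendant offers 35.424 and keeps 250 − 35.424 = 214.576.
Round 1 (the plaintiff proposes): the defendant can get 214.576 next round, worth 0.94 × 214.576 = 201.70144 now. The plaintiff offers 201.70144 and keeps 250 − 201.70144 = 48.29856.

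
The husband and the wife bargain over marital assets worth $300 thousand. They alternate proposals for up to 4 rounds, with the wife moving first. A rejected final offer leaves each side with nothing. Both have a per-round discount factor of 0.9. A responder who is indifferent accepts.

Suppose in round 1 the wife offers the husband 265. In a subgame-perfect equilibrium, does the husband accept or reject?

Accept

Round 4 (the husband proposes): rejection yields 0 for the wife; the husband offers 0 and keeps 300.
Round 3 (the wife proposes): the husband can get 300 next round, worth 0.9 × 300 = 270 now, so the wife offers 270, keeping 30.
Round 2 (the husband proposes): the wife can get 30 next round, worth 0.9 × 30 = 27 now, so the husband offers 27, keeping 273.
So by rejecting in round 1, the husband gets 273 next round, worth 0.9 × 273 = 245.7 now.
Offer 265 ≥ 245.7, so the husband accepts.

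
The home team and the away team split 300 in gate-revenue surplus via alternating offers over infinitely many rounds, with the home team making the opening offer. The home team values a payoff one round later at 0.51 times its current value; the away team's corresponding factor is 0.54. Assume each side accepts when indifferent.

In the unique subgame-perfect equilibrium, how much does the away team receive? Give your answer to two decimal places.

109.55

When the home team proposes, the away team accepts any offer worth at least 0.54 times what the away team would get by proposing next round; and vice versa.
This gives x = 300 − 0.54y and y = 300 − 0.51x, where x and y are each side's share when it proposes.
Hence (1 − 0.54·0.51)x = 300(1 − 0.54), i.e. 0.7246·x = 138.
x ≈ 190.4499; the away team's share is 300 − x ≈ 109.5501.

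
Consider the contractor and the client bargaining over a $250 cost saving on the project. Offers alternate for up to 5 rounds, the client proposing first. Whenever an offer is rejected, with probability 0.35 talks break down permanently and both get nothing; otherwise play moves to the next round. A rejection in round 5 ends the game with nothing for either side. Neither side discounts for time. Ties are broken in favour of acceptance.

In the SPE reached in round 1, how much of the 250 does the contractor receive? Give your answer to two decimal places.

Round 5 (the client proposes): the contractor will accept anything ≥ 0, so the client offers 0 and keeps 250.
Round 4 (the contractor proposes): rejecting gives the client an expected 0.65 × 250 = 162.5. The contractor offers 162.5 and keeps 250 − 162.5 = 87.5.
Round 3 (the client proposes): rejecting gives the contractor an expected 0.65 × 87.5 = 56.875, so the client offers 56.875, keeping 193.125.
Round 2 (the contractor proposes): rejecting gives the client an expected 0.65 × 193.125 = 125.53125. The contractor offers 125.53125 and keeps 250 − 125.53125 = 124.46875.
Round 1 (the client proposes): rejecting gives the contractor an expected 0.65 × 124.46875 = 80.9046875, so the client offers 80.9046875, keeping 169.0953125.

80.90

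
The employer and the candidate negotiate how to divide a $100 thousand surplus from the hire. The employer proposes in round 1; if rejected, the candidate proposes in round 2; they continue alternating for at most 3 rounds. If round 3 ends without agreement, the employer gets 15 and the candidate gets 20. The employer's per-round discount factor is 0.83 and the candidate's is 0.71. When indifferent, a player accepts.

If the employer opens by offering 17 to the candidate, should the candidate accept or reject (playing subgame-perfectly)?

Reject

Round 3 (the employer proposes): the candidate gets 20 if talks fail, so the employer offers 20 and keeps 80.
Round 2 (the candidate proposes): the employer can get 80 next round, worth 0.83 × 80 = 66.4 now; the candidate offers that and keeps 33.6.
So by rejecting in round 1, the candidate gets 33.6 next round, worth 0.71 × 33.6 = 23.856 now.
Offer 17 < 23.856, so the candidate rejects.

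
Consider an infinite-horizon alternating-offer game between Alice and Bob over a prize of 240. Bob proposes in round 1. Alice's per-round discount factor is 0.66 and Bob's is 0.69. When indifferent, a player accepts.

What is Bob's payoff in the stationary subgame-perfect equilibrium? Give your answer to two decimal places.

Let x be Bob's share when Bob proposes and y be Alice's share when Alice proposes.
Alice accepts iff offered ≥ 0.66·y, so x = 240 − 0.66y. Symmetrically y = 240 − 0.69x.
Substituting: x = 240 − 0.66(240 − 0.69x), giving x(1 − 0.69·0.66) = 240(1 − 0.66).
So x = 240 × 0.34 / 0.5446 ≈ 149.8347, and Alice receives 240 − x ≈ 90.1653.

149.83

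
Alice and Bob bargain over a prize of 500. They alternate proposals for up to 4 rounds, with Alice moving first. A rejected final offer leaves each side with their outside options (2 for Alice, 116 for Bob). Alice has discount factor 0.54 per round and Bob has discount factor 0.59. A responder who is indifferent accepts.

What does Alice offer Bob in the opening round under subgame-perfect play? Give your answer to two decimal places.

Solve by backward induction from round 4.
Round 4 (Bob proposes): Alice gets 2 if talks fail, so Bob offers 2 and keeps 498.
Round 3 (Alice proposes): Bob can get 498 next round, worth 0.59 × 498 = 293.82 now, so Alice offers 293.82, keeping 206.18.
Round 2 (Bob proposes): Alice can get 206.18 next round, worth 0.54 × 206.18 = 111.3372 now. Bob offers 111.3372 and keeps 500 − 111.3372 = 388.6628.
Round 1 (Alice proposes): Bob can get 388.6628 next round, worth 0.59 × 388.6628 = 229.311052 now, so Alice offers 229.311052, keeping 270.688948.

229.31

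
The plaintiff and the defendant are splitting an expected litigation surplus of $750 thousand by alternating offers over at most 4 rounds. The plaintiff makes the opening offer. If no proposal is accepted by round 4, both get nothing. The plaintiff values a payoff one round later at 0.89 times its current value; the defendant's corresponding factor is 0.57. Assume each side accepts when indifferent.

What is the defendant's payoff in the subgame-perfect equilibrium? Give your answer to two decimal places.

263.90

Round 4 (the defendant proposes): the plaintiff will accept anything ≥ 0, so the defendant offers 0 and keeps 750.
Round 3 (the plaintiff proposes): the defendant can get 750 next round, worth 0.57 × 750 = 427.5 now. The plaintiff offers 427.5 and keeps 750 − 427.5 = 322.5.
Round 2 (the defendant proposes): the plaintiff can get 322.5 next round, worth 0.89 × 322.5 = 287.025 now, so the defendant offers 287.025, keeping 462.975.
Round 1 (the plaintiff proposes): the defendant can get 462.975 next round, worth 0.57 × 462.975 = 263.89575 now; the plaintiff offers that and keeps 486.10425.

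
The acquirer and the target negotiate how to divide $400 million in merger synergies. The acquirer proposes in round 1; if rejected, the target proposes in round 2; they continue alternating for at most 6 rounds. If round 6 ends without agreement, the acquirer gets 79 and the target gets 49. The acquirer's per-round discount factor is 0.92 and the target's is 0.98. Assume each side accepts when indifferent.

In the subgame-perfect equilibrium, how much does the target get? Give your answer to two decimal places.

Round 6 (the target proposes): the acquirer gets 79 if talks fail, so the target offers 79 and keeps 321.
Round 5 (the acquirer proposes): the target can get 321 next round, worth 0.98 × 321 = 314.58 now. The acquirer offers 314.58 and keeps 400 − 314.58 = 85.42.
Round 4 (the target proposes): the acquirer can get 85.42 next round, worth 0.92 × 85.42 = 78.5864 now, so the target offers 78.5864, keeping 321.4136.
Round 3 (the acquirer proposes): the target can get 321.4136 next round, worth 0.98 × 321.4136 = 314.985328 now. The acquirer offers 314.985328 and keeps 400 − 314.985328 = 85.014672.
Round 2 (the target proposes): the acquirer can get 85.014672 next round, worth 0.92 × 85.014672 = 78.21349824 now. The target offers 78.21349824 and keeps 400 − 78.21349824 = 321.78650176.
Round 1 (the acquirer proposes): the target can get 321.78650176 next round, worth 0.98 × 321.78650176 = 315.3507717248 now, so the acquirer offers 315.3507717248, keeping 84.6492282752.

315.35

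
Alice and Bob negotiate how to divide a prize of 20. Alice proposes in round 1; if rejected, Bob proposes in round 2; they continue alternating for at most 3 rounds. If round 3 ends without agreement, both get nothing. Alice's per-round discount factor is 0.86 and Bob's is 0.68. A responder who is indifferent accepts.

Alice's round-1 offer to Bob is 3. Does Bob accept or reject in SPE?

Work out Bob's continuation value if the offer is rejected.
Round 3 (Alice proposes): Bob will accept anything ≥ 0, so Alice offers 0 and keeps 20.
Round 2 (Bob proposes): Alice can get 20 next round, worth 0.86 × 20 = 17.2 now, so Bob offers 17.2, keeping 2.8.
So by rejecting in round 1, Bob gets 2.8 next round, worth 0.68 × 2.8 = 1.904 now.
Offer 3 ≥ 1.904, so Bob accepts.

Accept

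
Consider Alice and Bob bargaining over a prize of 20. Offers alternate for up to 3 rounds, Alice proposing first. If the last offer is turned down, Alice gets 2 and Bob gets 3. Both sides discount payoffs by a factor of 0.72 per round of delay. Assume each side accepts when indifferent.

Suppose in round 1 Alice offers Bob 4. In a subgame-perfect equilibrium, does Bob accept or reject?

Round 3 (Alice proposes): Bob gets 3 if talks fail, so Alice offers 3 and keeps 17.
Round 2 (Bob proposes): Alice can get 17 next round, worth 0.72 × 17 = 12.24 now. Bob offers 12.24 and keeps 20 − 12.24 = 7.76.
So by rejecting in round 1, Bob gets 7.76 next round, worth 0.72 × 7.76 = 5.5872 now.
Offer 4 < 5.5872, so Bob rejects.

Reject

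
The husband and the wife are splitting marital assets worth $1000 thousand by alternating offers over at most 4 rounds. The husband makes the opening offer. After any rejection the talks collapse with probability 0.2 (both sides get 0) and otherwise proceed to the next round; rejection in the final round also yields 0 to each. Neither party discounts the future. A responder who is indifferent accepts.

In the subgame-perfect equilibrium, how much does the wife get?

Round 4 (the wife proposes): rejection yields 0 for the husband; the wife offers 0 and keeps 1000.
Round 3 (the husband proposes): rejecting gives the wife an expected 0.8 × 1000 = 800. The husband offers 800 and keeps 1000 − 800 = 200.
Round 2 (the wife proposes): rejecting gives the husband an expected 0.8 × 200 = 160, so the wife offers 160, keeping 840.
Round 1 (the husband proposes): rejecting gives the wife an expected 0.8 × 840 = 672, so the husband offers 672, keeping 328.

672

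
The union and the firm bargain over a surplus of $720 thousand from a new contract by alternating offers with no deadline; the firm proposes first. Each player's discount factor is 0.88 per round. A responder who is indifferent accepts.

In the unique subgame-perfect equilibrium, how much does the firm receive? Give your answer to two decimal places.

Let x be the firm's share when the firm proposes and y be the union's share when the union proposes.
The union accepts iff offered ≥ 0.88·y, so x = 720 − 0.88y. Symmetrically y = 720 − 0.88x.
Substituting: x = 720 − 0.88(720 − 0.88x), giving x(1 − 0.88·0.88) = 720(1 − 0.88).
So x = 720 × 0.12 / 0.2256 ≈ 382.9787, and the union receives 720 − x ≈ 337.0213.

382.98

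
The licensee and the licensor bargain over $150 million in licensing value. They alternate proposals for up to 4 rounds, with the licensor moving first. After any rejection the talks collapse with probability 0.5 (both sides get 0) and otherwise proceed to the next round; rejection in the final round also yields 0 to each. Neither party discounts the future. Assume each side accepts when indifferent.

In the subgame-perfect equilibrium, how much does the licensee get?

56.25

Round 4 (the licensee proposes): rejection yields 0 for the licensor; the licensee offers 0 and keeps 150.
Round 3 (the licensor proposes): rejecting gives the licensee an expected 0.5 × 150 = 75; the licensor offers that and keeps 75.
Round 2 (the licensee proposes): rejecting gives the licensor an expected 0.5 × 75 = 37.5. The licensee offers 37.5 and keeps 150 − 37.5 = 112.5.
Round 1 (the licensor proposes): rejecting gives the licensee an expected 0.5 × 112.5 = 56.25; the licensor offers that and keeps 93.75.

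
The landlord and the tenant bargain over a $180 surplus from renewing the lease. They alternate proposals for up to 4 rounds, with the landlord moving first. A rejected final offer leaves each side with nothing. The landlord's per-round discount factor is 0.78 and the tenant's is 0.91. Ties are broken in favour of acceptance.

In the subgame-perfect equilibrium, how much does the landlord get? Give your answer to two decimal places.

27.70

Work backward from the last round.
Round 4 (the tenant proposes): the landlord will accept anything ≥ 0, so the tenant offers 0 and keeps 180.
Round 3 (the landlord proposes): the tenant can get 180 next round, worth 0.91 × 180 = 163.8 now, so the landlord offers 163.8, keeping 16.2.
Round 2 (the tenant proposes): the landlord can get 16.2 next round, worth 0.78 × 16.2 = 12.636 now. The tenant offers 12.636 and keeps 180 − 12.636 = 167.364.
Round 1 (the landlord proposes): the tenant can get 167.364 next round, worth 0.91 × 167.364 = 152.30124 now. The landlord offers 152.30124 and keeps 180 − 152.30124 = 27.69876.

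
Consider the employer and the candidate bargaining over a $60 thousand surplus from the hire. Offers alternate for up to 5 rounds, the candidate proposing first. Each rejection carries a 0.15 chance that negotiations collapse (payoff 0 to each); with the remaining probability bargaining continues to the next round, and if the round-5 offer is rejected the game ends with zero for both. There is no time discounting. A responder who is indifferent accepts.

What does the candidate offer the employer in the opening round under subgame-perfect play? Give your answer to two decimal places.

13.18

Round 5 (the candidate proposes): the employer will accept anything ≥ 0, so the candidate offers 0 and keeps 60.
Round 4 (the employer proposes): rejecting gives the candidate an expected 0.85 × 60 = 51. The employer offers 51 and keeps 60 − 51 = 9.
Round 3 (the candidate proposes): rejecting gives the employer an expected 0.85 × 9 = 7.65, so the candidate offers 7.65, keeping 52.35.
Round 2 (the employer proposes): rejecting gives the candidate an expected 0.85 × 52.35 = 44.4975. The employer offers 44.4975 and keeps 60 − 44.4975 = 15.5025.
Round 1 (the candidate proposes): rejecting gives the employer an expected 0.85 × 15.5025 = 13.177125. The candidate offers 13.177125 and keeps 60 − 13.177125 = 46.822875.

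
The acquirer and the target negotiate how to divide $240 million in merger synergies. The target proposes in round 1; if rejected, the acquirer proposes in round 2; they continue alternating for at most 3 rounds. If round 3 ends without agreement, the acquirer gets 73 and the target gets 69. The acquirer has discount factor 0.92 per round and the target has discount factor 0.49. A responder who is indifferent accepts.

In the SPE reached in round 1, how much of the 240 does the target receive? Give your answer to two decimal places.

Round 3 (the target proposes): the acquirer gets 73 if talks fail, so the target offers 73 and keeps 167.
Round 2 (the acquirer proposes): the target can get 167 next round, worth 0.49 × 167 = 81.83 now; the acquirer offers that and keeps 158.17.
Round 1 (the target proposes): the acquirer can get 158.17 next round, worth 0.92 × 158.17 = 145.5164 now; the target offers that and keeps 94.4836.

94.48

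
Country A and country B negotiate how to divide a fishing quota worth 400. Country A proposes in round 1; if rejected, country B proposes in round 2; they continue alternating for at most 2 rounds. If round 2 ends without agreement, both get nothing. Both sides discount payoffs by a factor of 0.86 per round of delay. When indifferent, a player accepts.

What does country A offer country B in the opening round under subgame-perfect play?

344

Solve by backward induction from round 2.
Round 2 (country B proposes): country A will accept anything ≥ 0, so country B offers 0 and keeps 400.
Round 1 (country A proposes): country B can get 400 next round, worth 0.86 × 400 = 344 now; country A offers that and keeps 56.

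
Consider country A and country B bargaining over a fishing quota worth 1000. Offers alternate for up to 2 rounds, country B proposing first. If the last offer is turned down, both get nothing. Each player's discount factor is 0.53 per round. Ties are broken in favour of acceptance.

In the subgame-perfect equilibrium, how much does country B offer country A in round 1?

530

Solve by backward induction from round 2.
Round 2 (country A proposes): country B will accept anything ≥ 0, so country A offers 0 and keeps 1000.
Round 1 (country B proposes): country A can get 1000 next round, worth 0.53 × 1000 = 530 now. Country B offers 530 and keeps 1000 − 530 = 470.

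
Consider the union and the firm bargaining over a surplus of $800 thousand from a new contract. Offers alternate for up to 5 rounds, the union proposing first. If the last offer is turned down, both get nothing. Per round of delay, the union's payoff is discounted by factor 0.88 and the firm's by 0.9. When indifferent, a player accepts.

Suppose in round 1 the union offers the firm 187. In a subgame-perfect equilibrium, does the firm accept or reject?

Accept

Round 5 (the union proposes): rejection yields 0 for the firm; the union offers 0 and keeps 800.
Round 4 (the firm proposes): the union can get 800 next round, worth 0.88 × 800 = 704 now; the firm offers that and keeps 96.
Round 3 (the union proposes): the firm can get 96 next round, worth 0.9 × 96 = 86.4 now. The union offers 86.4 and keeps 800 − 86.4 = 713.6.
Round 2 (the firm proposes): the union can get 713.6 next round, worth 0.88 × 713.6 = 627.968 now. The firm offers 627.968 and keeps 800 − 627.968 = 172.032.
So by rejecting in round 1, the firm gets 172.032 next round, worth 0.9 × 172.032 = 154.8288 now.
Offer 187 ≥ 154.8288, so the firm accepts.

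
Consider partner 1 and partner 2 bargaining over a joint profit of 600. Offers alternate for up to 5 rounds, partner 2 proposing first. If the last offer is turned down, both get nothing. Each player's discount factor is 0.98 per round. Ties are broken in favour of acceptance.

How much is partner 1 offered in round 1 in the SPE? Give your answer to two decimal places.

23.05

Round 5 (partner 2 proposes): partner 1 will accept anything ≥ 0, so partner 2 offers 0 and keeps 600.
Round 4 (partner 1 proposes): partner 2 can get 600 next round, worth 0.98 × 600 = 588 now; partner 1 offers that and keeps 12.
Round 3 (partner 2 proposes): partner 1 can get 12 next round, worth 0.98 × 12 = 11.76 now; partner 2 offers that and keeps 588.24.
Round 2 (partner 1 proposes): partner 2 can get 588.24 next round, worth 0.98 × 588.24 = 576.4752 now; partner 1 offers that and keeps 23.5248.
Round 1 (partner 2 proposes): partner 1 can get 23.5248 next round, worth 0.98 × 23.5248 = 23.054304 now, so partner 2 offers 23.054304, keeping 576.945696.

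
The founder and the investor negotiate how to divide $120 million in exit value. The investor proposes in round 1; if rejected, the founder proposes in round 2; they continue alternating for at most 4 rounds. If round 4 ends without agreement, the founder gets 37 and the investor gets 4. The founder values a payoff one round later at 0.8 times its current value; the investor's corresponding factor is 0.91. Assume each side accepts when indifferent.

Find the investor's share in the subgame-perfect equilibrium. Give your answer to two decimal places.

By backward induction:
Round 4 (the founder proposes): the investor gets 4 if talks fail, so the founder offers 4 and keeps 116.
Round 3 (the investor proposes): the founder can get 116 next round, worth 0.8 × 116 = 92.8 now; the investor offers that and keeps 27.2.
Round 2 (the founder proposes): the investor can get 27.2 next round, worth 0.91 × 27.2 = 24.752 now, so the founder offers 24.752, keeping 95.248.
Round 1 (the investor proposes): the founder can get 95.248 next round, worth 0.8 × 95.248 = 76.1984 now; the investor offers that and keeps 43.8016.

43.80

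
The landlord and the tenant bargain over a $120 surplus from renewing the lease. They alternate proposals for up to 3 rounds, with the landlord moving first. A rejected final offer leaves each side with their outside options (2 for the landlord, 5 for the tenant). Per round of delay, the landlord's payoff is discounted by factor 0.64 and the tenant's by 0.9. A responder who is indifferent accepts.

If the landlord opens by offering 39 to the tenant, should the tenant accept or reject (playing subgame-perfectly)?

Reject

Round 3 (the landlord proposes): the tenant gets 5 if talks fail, so the landlord offers 5 and keeps 115.
Round 2 (the tenant proposes): the landlord can get 115 next round, worth 0.64 × 115 = 73.6 now; the tenant offers that and keeps 46.4.
So by rejecting in round 1, the tenant gets 46.4 next round, worth 0.9 × 46.4 = 41.76 now.
Offer 39 < 41.76, so the tenant rejects.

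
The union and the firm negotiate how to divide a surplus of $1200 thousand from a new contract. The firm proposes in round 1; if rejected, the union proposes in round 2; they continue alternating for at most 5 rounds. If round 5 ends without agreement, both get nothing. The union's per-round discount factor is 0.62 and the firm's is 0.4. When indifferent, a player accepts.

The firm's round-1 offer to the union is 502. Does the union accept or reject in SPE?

Reject

Work out the union's continuation value if the offer is rejected.
Round 5 (the firm proposes): the union will accept anything ≥ 0, so the firm offers 0 and keeps 1200.
Round 4 (the union proposes): the firm can get 1200 next round, worth 0.4 × 1200 = 480 now. The union offers 480 and keeps 1200 − 480 = 720.
Round 3 (the firm proposes): the union can get 720 next round, worth 0.62 × 720 = 446.4 now; the firm offers that and keeps 753.6.
Round 2 (the union proposes): the firm can get 753.6 next round, worth 0.4 × 753.6 = 301.44 now. The union offers 301.44 and keeps 1200 − 301.44 = 898.56.
So by rejecting in round 1, the union gets 898.56 next round, worth 0.62 × 898.56 = 557.1072 now.
Offer 502 < 557.1072, so the union rejects.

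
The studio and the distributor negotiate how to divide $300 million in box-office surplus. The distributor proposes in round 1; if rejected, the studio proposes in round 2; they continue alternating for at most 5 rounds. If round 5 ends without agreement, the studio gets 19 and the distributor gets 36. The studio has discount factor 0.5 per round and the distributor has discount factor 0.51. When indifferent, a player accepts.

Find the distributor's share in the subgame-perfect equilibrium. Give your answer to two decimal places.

Round 5 (the distributor proposes): the studio gets 19 if talks fail, so the distributor offers 19 and keeps 281.
Round 4 (the studio proposes): the distributor can get 281 next round, worth 0.51 × 281 = 143.31 now, so the studio offers 143.31, keeping 156.69.
Round 3 (the distributor proposes): the studio can get 156.69 next round, worth 0.5 × 156.69 = 78.345 now; the distributor offers that and keeps 221.655.
Round 2 (the studio proposes): the distributor can get 221.655 next round, worth 0.51 × 221.655 = 113.04405 now. The studio offers 113.04405 and keeps 300 − 113.04405 = 186.95595.
Round 1 (the distributor proposes): the studio can get 186.95595 next round, worth 0.5 × 186.95595 = 93.477975 now. The distributor offers 93.477975 and keeps 300 − 93.477975 = 206.522025.

206.52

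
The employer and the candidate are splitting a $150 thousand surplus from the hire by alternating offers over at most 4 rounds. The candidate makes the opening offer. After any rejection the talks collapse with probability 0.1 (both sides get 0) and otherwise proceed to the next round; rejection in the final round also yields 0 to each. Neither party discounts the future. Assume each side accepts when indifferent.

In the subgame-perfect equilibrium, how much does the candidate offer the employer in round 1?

122.85

Round 4 (the employer proposes): rejection yields 0 for the candidate; the employer offers 0 and keeps 150.
Round 3 (the candidate proposes): rejecting gives the employer an expected 0.9 × 150 = 135; the candidate offers that and keeps 15.
Round 2 (the employer proposes): rejecting gives the candidate an expected 0.9 × 15 = 13.5; the employer offers that and keeps 136.5.
Round 1 (the candidate proposes): rejecting gives the employer an expected 0.9 × 136.5 = 122.85; the candidate offers that and keeps 27.15.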